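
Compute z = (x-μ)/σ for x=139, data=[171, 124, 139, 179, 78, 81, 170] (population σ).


μ = 134.5714, σ = 39.2022
z = (139 - 134.5714)/39.2022 = 0.113

0.113


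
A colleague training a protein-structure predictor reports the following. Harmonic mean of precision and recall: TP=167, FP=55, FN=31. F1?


Precision = 167/222 = 0.7523
Recall = 167/198 = 0.8434
F1 = 2·P·R/(P+R) = 2·TP/(2·TP+FP+FN) = 334/(334+55+31) = 334/420 = 0.7952

0.7952


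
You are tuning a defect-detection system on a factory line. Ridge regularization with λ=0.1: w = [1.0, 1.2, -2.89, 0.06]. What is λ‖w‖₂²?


‖w‖₂² = (1.0)² + (1.2)² + (-2.89)² + (0.06)²
     = 1 + 1.44 + 8.3521 + 0.0036
     = 10.7957
λ·‖w‖₂² = 0.1·10.7957 = 1.07957

1.07957


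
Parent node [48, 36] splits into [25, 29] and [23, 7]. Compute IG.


Parent = [48, 36], H_parent = 0.9852
H_left = 0.996 (n=54), H_right = 0.7838 (n=30)
H_children = (54/84)·0.996 + (30/84)·0.7838 = 0.9202
IG = 0.9852 - 0.9202 = 0.065

0.065


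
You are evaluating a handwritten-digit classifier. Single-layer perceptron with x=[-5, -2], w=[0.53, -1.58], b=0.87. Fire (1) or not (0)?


z = (-5)·(0.53) + (-2)·(-1.58) + 0.87
  = 1.38
step(z) = 1 (z≥0)

1


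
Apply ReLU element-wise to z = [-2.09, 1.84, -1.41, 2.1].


ReLU(-2.09) = max(0, -2.09) = 0.0
ReLU(1.84) = max(0, 1.84) = 1.84
ReLU(-1.41) = max(0, -1.41) = 0.0
ReLU(2.1) = max(0, 2.1) = 2.1
result = [0.0, 1.84, 0.0, 2.1]

[0.0, 1.84, 0.0, 2.1]


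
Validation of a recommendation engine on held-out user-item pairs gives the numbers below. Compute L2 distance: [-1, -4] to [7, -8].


d = √((-1-7)² + (-4+ 8)²)
  = √(64 + 16)
  = √80 = 8.9443

8.9443


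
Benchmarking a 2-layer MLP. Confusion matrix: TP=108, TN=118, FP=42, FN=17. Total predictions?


Total = TP + TN + FP + FN
= 108 + 118 + 42 + 17
= 285
(Predicted positive: 150, predicted negative: 135)

285


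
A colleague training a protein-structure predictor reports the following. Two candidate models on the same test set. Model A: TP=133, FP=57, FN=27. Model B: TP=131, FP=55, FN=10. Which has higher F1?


Model A: P=133/190=0.7, R=133/160=0.8313, F1=2PR/(P+R)=2TP/(2TP+FP+FN)=266/350=0.76
Model B: P=131/186=0.7043, R=131/141=0.9291, F1=2PR/(P+R)=2TP/(2TP+FP+FN)=262/327=0.8012
0.76 < 0.8012 → Model B

Model B


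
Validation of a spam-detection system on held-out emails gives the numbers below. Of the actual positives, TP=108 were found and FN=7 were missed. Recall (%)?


Recall = TP/(TP+FN)
= 108/(108+7)
= 108/115 = 93.91%

93.91%


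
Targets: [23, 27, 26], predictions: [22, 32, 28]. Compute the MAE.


Absolute errors: |23-22|=1, |27-32|=5, |26-28|=2
Sum = 8
MAE = 8/3 = 8/3

8/3


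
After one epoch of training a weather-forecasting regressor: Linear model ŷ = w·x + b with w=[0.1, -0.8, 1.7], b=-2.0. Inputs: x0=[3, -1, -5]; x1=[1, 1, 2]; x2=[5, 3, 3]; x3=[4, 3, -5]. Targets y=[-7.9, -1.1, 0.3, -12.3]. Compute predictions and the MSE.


ŷ0 = (0.1)·(3) + (-0.8)·(-1) + (1.7)·(-5) - 2.0 = -9.4
ŷ1 = (0.1)·(1) + (-0.8)·(1) + (1.7)·(2) - 2.0 = 0.7
ŷ2 = (0.1)·(5) + (-0.8)·(3) + (1.7)·(3) - 2.0 = 1.2
ŷ3 = (0.1)·(4) + (-0.8)·(3) + (1.7)·(-5) - 2.0 = -12.5
errors² = [2.25, 3.24, 0.81, 0.04]
MSE = 6.3400/4 = 1.585

1.585


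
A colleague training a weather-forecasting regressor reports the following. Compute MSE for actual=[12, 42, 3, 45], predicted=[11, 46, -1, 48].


Squared errors: (12-11)²=1, (42-46)²=16, (3+ 1)²=16, (45-48)²=9
Sum = 42
MSE = 42/4 = 21/2

21/2


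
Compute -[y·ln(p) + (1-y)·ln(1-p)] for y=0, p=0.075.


BCE = -[y·ln(p) + (1-y)·ln(1-p)]
= -0 - 1·ln(1-0.075)
= -ln(0.925) = 0.078

0.078


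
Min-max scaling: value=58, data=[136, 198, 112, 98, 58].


min=58, max=198
(58-58)/(198-58) = 0/140 = 0.0

0.0


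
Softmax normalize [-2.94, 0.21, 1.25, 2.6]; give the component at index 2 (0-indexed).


Exponentials: e^-2.94=0.0529, e^0.21=1.2337, e^1.25=3.4903, e^2.6=13.4637
Sum = 18.2406
Softmax = [0.0029, 0.0676, 0.1913, 0.7381]
p[2] = 3.4903/18.2406 = 0.1913

0.1913


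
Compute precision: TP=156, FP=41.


Precision = TP/(TP+FP)
= 156/(156+41)
= 156/197 = 79.19%

79.19%


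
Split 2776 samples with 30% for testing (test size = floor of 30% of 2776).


Test = ⌊2776·30/100⌋ = 832
Train = 2776 - 832 = 1944

Train: 1944, Test: 832


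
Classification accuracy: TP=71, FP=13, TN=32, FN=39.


Accuracy = (TP+TN)/(TP+TN+FP+FN)
= (71+32)/(155)
= 103/155 = 66.45%

66.45%


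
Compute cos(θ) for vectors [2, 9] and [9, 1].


A·B = 2·9 + 9·1 = 27
‖A‖ = √85 = 9.2195, ‖B‖ = √82 = 9.0554
cos = 27/(√85·√82) = 27/√6970 = 0.3234

0.3234


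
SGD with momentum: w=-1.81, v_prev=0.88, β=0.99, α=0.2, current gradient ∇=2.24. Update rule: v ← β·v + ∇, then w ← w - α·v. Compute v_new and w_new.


v_new = 0.99·0.88 + 2.24 = 0.8712 + 2.24 = 3.1112
w_new = -1.81 - 0.2·3.1112 = -1.81 - 0.62224 = -2.43224

v_new=3.1112, w_new=-2.43224


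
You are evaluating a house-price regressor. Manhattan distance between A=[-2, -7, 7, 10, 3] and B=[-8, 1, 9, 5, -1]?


d = |-2+ 8| + |-7-1| + |7-9| + |10-5| + |3+ 1|
  = 6 + 8 + 2 + 5 + 4
  = 25

25


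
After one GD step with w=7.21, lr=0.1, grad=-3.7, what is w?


w_new = w - α·∇
= 7.21 - 0.1·-3.7
= 7.21 + 0.37
= 7.58

7.58


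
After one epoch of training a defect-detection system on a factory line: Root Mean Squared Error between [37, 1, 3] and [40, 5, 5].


MSE = 29/3 = 9.6667
RMSE = √(29/3) = 3.1091

3.1091


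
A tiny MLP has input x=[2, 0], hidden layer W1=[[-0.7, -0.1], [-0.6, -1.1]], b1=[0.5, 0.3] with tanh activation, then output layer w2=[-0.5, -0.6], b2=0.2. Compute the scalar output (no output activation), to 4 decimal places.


z1[0] = (-0.7)·(2) + (-0.1)·(0) + 0.5 = -0.9
z1[1] = (-0.6)·(2) + (-1.1)·(0) + 0.3 = -0.9
h = tanh(z1) = [-0.7163, -0.7163]
output = (-0.5)·(-0.7163) + (-0.6)·(-0.7163) + 0.2 = 0.9879

0.9879


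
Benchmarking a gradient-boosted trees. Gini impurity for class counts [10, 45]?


Probabilities: [10/55, 45/55] ≈ [0.1818, 0.8182]
Σpᵢ² = (100 + 2025)/55² = 2125/3025
Gini = 1 - Σpᵢ² = 1 - 2125/3025 = 0.2975

0.2975


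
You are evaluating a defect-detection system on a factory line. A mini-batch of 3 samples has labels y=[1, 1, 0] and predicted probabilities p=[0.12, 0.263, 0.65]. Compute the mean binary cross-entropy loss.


L[0] = -ln(0.12) = 2.1203
L[1] = -ln(0.263) = 1.3356
L[2] = -ln(1-0.65) = -ln(0.35) = 1.0498
mean = (2.1203 + 1.3356 + 1.0498)/3 = 1.5019

1.5019


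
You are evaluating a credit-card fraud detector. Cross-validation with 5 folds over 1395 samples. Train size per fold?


Fold size = 1395/5 = 279
Training per fold = 1395 - 279 = 1116

1116


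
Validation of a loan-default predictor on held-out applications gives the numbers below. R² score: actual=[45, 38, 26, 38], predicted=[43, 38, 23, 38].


ȳ = 36.75
SS_res = Σ(y-ŷ)² = 13
SS_tot = Σ(y-ȳ)² = 186.75
R² = 1 - SS_res/SS_tot = 1 - 0.0696 = 0.9304

0.9304


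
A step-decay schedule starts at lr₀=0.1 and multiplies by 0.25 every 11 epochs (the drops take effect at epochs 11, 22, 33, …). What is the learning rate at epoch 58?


n_drops = ⌊58/11⌋ = 5
lr = 0.1·0.25^5 = 0.1·0.0009765625 = 0.00009765625

0.00009765625


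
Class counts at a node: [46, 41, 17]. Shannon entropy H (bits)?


Probabilities: [46/104, 41/104, 17/104] ≈ [0.4423, 0.3942, 0.1635]
H = -((46/104)·log₂(46/104) + (41/104)·log₂(41/104) + (17/104)·log₂(17/104))
  = 1.4771 bits

1.4771 bits


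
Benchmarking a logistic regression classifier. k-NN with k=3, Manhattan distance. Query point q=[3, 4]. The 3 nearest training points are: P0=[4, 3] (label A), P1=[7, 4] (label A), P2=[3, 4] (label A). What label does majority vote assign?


d(q,P0) = 2  (label A)
d(q,P1) = 4  (label A)
d(q,P2) = 0  (label A)
Votes: A=3, B=0
Majority → A

A


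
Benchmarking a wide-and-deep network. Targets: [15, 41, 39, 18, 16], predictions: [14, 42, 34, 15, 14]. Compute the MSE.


Squared errors: (15-14)²=1, (41-42)²=1, (39-34)²=25, (18-15)²=9, (16-14)²=4
Sum = 40
MSE = 40/5 = 8

8


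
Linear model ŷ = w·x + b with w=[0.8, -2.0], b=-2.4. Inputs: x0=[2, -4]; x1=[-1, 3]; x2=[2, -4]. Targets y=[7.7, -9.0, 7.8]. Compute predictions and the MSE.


ŷ0 = (0.8)·(2) + (-2.0)·(-4) - 2.4 = 7.2
ŷ1 = (0.8)·(-1) + (-2.0)·(3) - 2.4 = -9.2
ŷ2 = (0.8)·(2) + (-2.0)·(-4) - 2.4 = 7.2
errors² = [0.25, 0.04, 0.36]
MSE = 0.6500/3 = 0.2167

0.2167


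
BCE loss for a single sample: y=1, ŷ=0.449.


BCE = -[y·ln(p) + (1-y)·ln(1-p)]
= -1·ln(0.449) - 0
= -ln(0.449) = 0.8007

0.8007


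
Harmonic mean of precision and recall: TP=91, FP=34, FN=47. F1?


Precision = 91/125 = 0.728
Recall = 91/138 = 0.6594
F1 = 2·P·R/(P+R) = 2·TP/(2·TP+FP+FN) = 182/(182+34+47) = 182/263 = 0.692

0.692


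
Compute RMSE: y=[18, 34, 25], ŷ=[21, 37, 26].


MSE = 19/3 = 6.3333
RMSE = √(19/3) = 2.5166

2.5166


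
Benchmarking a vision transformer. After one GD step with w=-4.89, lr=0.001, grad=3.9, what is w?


w_new = w - α·∇
= -4.89 - 0.001·3.9
= -4.89 - 0.0039
= -4.8939

-4.8939


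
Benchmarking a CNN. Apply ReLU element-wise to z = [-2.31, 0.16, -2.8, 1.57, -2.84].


ReLU(-2.31) = max(0, -2.31) = 0.0
ReLU(0.16) = max(0, 0.16) = 0.16
ReLU(-2.8) = max(0, -2.8) = 0.0
ReLU(1.57) = max(0, 1.57) = 1.57
ReLU(-2.84) = max(0, -2.84) = 0.0
result = [0.0, 0.16, 0.0, 1.57, 0.0]

[0.0, 0.16, 0.0, 1.57, 0.0]


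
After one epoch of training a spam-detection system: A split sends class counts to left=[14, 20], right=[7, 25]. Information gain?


Parent = [21, 45], H_parent = 0.9024
H_left = 0.9774 (n=34), H_right = 0.7579 (n=32)
H_children = (34/66)·0.9774 + (32/66)·0.7579 = 0.871
IG = 0.9024 - 0.871 = 0.0314

0.0314


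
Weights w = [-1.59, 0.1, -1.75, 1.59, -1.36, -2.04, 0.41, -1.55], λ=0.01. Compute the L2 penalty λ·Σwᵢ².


‖w‖₂² = (-1.59)² + (0.1)² + (-1.75)² + (1.59)² + (-1.36)² + (-2.04)² + (0.41)² + (-1.55)²
     = 2.5281 + 0.01 + 3.0625 + 2.5281 + 1.8496 + 4.1616 + 0.1681 + 2.4025
     = 16.7105
λ·‖w‖₂² = 0.01·16.7105 = 0.167105

0.167105


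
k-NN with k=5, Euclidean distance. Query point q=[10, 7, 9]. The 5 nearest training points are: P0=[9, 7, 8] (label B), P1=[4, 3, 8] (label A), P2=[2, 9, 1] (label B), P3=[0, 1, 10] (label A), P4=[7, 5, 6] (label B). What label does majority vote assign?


d(q,P0) = 1.4142  (label B)
d(q,P1) = 7.2801  (label A)
d(q,P2) = 11.4891  (label B)
d(q,P3) = 11.7047  (label A)
d(q,P4) = 4.6904  (label B)
Votes: A=2, B=3
Majority → B

B


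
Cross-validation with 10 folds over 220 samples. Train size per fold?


Fold size = 220/10 = 22
Training per fold = 220 - 22 = 198

198


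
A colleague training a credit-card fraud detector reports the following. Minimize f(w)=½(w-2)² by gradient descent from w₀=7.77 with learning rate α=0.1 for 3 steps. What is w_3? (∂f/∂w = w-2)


step 1: grad = 7.77-2 = 5.77; w = 7.77 - 0.1·(5.77) = 7.193
step 2: grad = 7.193-2 = 5.193; w = 7.193 - 0.1·(5.193) = 6.6737
step 3: grad = 6.6737-2 = 4.6737; w = 6.6737 - 0.1·(4.6737) = 6.20633

6.20633


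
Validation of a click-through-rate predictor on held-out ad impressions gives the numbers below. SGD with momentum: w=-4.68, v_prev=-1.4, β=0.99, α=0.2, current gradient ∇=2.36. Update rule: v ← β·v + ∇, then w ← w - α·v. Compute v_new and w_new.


v_new = 0.99·-1.4 + 2.36 = -1.386 + 2.36 = 0.974
w_new = -4.68 - 0.2·0.974 = -4.68 - 0.1948 = -4.8748

v_new=0.974, w_new=-4.8748


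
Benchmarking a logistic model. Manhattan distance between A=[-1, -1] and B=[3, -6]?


d = |-1-3| + |-1+ 6|
  = 4 + 5
  = 9

9


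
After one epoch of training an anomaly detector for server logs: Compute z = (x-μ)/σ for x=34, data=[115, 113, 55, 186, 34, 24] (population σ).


μ = 87.8333, σ = 56.3602
z = (34 - 87.8333)/56.3602 = -0.9552

-0.9552


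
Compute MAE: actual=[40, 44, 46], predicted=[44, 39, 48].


Absolute errors: |40-44|=4, |44-39|=5, |46-48|=2
Sum = 11
MAE = 11/3 = 11/3

11/3


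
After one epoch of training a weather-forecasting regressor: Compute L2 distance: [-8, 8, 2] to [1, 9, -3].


d = √((-8-1)² + (8-9)² + (2+ 3)²)
  = √(81 + 1 + 25)
  = √107 = 10.3441

10.3441


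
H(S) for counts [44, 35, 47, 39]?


Probabilities: [44/165, 35/165, 47/165, 39/165] ≈ [0.2667, 0.2121, 0.2848, 0.2364]
H = -((44/165)·log₂(44/165) + (35/165)·log₂(35/165) + (47/165)·log₂(47/165) + (39/165)·log₂(39/165))
  = 1.991 bits

1.991 bits


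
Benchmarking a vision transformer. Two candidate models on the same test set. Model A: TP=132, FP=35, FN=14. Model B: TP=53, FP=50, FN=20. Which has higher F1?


Model A: P=132/167=0.7904, R=132/146=0.9041, F1=2PR/(P+R)=2TP/(2TP+FP+FN)=264/313=0.8435
Model B: P=53/103=0.5146, R=53/73=0.726, F1=2PR/(P+R)=2TP/(2TP+FP+FN)=106/176=0.6023
0.8435 > 0.6023 → Model A

Model A


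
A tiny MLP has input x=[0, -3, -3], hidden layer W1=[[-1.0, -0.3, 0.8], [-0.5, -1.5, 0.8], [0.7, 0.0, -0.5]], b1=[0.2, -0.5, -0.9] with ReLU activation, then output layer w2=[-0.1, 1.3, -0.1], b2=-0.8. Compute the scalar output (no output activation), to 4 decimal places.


z1[0] = (-1.0)·(0) + (-0.3)·(-3) + (0.8)·(-3) + 0.2 = -1.3
z1[1] = (-0.5)·(0) + (-1.5)·(-3) + (0.8)·(-3) - 0.5 = 1.6
z1[2] = (0.7)·(0) + (0.0)·(-3) + (-0.5)·(-3) - 0.9 = 0.6
h = ReLU(z1) = [0.0, 1.6, 0.6]
output = (-0.1)·(0.0) + (1.3)·(1.6) + (-0.1)·(0.6) - 0.8 = 1.22

1.22


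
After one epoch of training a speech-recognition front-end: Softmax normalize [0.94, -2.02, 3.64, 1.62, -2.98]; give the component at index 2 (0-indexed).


Exponentials: e^0.94=2.56, e^-2.02=0.1327, e^3.64=38.0918, e^1.62=5.0531, e^-2.98=0.0508
Sum = 45.8884
Softmax = [0.0558, 0.0029, 0.8301, 0.1101, 0.0011]
p[2] = 38.0918/45.8884 = 0.8301

0.8301


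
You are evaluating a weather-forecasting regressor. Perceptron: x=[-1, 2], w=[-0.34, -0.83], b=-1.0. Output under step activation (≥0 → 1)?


z = (-1)·(-0.34) + (2)·(-0.83) - 1.0
  = -2.32
step(z) = 0 (z<0)

0


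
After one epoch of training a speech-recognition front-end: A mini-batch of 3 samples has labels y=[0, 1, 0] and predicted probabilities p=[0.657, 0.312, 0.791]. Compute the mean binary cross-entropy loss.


L[0] = -ln(1-0.657) = -ln(0.343) = 1.07
L[1] = -ln(0.312) = 1.1648
L[2] = -ln(1-0.791) = -ln(0.209) = 1.5654
mean = (1.07 + 1.1648 + 1.5654)/3 = 1.2667

1.2667


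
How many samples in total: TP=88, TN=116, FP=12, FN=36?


Total = TP + TN + FP + FN
= 88 + 116 + 12 + 36
= 252
(Predicted positive: 100, predicted negative: 152)

252


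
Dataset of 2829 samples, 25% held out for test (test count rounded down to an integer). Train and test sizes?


Test = ⌊2829·25/100⌋ = 707
Train = 2829 - 707 = 2122

Train: 2122, Test: 707


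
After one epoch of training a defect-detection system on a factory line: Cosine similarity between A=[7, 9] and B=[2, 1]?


A·B = 7·2 + 9·1 = 23
‖A‖ = √130 = 11.4018, ‖B‖ = √5 = 2.2361
cos = 23/(√130·√5) = 23/√650 = 0.9021

0.9021


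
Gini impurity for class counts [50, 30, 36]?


Probabilities: [50/116, 30/116, 36/116] ≈ [0.431, 0.2586, 0.3103]
Σpᵢ² = (2500 + 900 + 1296)/116² = 4696/13456
Gini = 1 - Σpᵢ² = 1 - 4696/13456 = 0.651

0.651


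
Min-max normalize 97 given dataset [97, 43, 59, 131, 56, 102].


min=43, max=131
(97-43)/(131-43) = 54/88 = 0.6136

0.6136


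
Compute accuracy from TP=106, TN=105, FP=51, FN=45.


Accuracy = (TP+TN)/(TP+TN+FP+FN)
= (106+105)/(307)
= 211/307 = 68.73%

68.73%


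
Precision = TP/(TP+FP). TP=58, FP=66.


Precision = TP/(TP+FP)
= 58/(58+66)
= 58/124 = 46.77%

46.77%


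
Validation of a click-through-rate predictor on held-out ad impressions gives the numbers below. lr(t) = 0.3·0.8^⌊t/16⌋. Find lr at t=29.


n_drops = ⌊29/16⌋ = 1
lr = 0.3·0.8^1 = 0.3·0.8 = 0.24

0.24


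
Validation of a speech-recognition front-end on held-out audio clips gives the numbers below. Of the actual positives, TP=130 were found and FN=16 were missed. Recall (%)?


Recall = TP/(TP+FN)
= 130/(130+16)
= 130/146 = 89.04%

89.04%


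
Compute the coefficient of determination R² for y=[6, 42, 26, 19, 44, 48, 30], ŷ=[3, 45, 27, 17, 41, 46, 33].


ȳ = 30.7143
SS_res = Σ(y-ŷ)² = 45
SS_tot = Σ(y-ȳ)² = 1373.43
R² = 1 - SS_res/SS_tot = 1 - 0.0328 = 0.9672

0.9672


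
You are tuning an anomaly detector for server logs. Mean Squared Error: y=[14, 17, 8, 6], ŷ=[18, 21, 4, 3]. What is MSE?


Squared errors: (14-18)²=16, (17-21)²=16, (8-4)²=16, (6-3)²=9
Sum = 57
MSE = 57/4 = 57/4

57/4


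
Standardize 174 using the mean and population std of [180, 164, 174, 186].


μ = 176, σ = 8.124
z = (174 - 176)/8.124 = -0.2462

-0.2462


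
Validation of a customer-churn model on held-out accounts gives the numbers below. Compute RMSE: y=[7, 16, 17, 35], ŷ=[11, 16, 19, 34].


MSE = 21/4 = 5.25
RMSE = √(21/4) = 2.2913

2.2913


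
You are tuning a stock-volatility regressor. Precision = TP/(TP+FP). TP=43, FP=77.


Precision = TP/(TP+FP)
= 43/(43+77)
= 43/120 = 35.83%

35.83%


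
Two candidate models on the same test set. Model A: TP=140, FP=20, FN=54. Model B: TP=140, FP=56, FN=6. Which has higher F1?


Model A: P=140/160=0.875, R=140/194=0.7216, F1=2PR/(P+R)=2TP/(2TP+FP+FN)=280/354=0.791
Model B: P=140/196=0.7143, R=140/146=0.9589, F1=2PR/(P+R)=2TP/(2TP+FP+FN)=280/342=0.8187
0.791 < 0.8187 → Model B

Model B


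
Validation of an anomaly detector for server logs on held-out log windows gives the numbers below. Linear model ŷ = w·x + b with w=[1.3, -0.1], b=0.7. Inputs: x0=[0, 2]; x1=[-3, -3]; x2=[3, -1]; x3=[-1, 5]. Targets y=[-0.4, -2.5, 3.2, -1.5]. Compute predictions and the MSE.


ŷ0 = (1.3)·(0) + (-0.1)·(2) + 0.7 = 0.5
ŷ1 = (1.3)·(-3) + (-0.1)·(-3) + 0.7 = -2.9
ŷ2 = (1.3)·(3) + (-0.1)·(-1) + 0.7 = 4.7
ŷ3 = (1.3)·(-1) + (-0.1)·(5) + 0.7 = -1.1
errors² = [0.81, 0.16, 2.25, 0.16]
MSE = 3.3800/4 = 0.845

0.845


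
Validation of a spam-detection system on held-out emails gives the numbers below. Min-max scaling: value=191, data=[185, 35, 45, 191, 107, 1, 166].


min=1, max=191
(191-1)/(191-1) = 190/190 = 1.0

1.0


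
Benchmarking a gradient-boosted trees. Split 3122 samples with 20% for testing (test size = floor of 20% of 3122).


Test = ⌊3122·20/100⌋ = 624
Train = 3122 - 624 = 2498

Train: 2498, Test: 624


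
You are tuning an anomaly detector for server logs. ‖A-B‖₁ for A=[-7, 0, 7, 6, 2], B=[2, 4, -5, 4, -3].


d = |-7-2| + |0-4| + |7+ 5| + |6-4| + |2+ 3|
  = 9 + 4 + 12 + 2 + 5
  = 32

32


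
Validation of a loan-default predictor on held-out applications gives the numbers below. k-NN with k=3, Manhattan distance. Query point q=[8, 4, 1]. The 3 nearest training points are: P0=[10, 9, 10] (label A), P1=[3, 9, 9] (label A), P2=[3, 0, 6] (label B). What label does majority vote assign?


d(q,P0) = 16  (label A)
d(q,P1) = 18  (label A)
d(q,P2) = 14  (label B)
Votes: A=2, B=1
Majority → A

A


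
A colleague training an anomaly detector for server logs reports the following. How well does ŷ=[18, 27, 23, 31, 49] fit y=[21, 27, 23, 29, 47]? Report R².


ȳ = 29.4
SS_res = Σ(y-ŷ)² = 17
SS_tot = Σ(y-ȳ)² = 427.2
R² = 1 - SS_res/SS_tot = 1 - 0.0398 = 0.9602

0.9602


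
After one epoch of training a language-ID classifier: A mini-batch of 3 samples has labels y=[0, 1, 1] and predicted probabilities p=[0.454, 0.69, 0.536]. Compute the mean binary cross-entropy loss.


L[0] = -ln(1-0.454) = -ln(0.546) = 0.6051
L[1] = -ln(0.69) = 0.3711
L[2] = -ln(0.536) = 0.6236
mean = (0.6051 + 0.3711 + 0.6236)/3 = 0.5333

0.5333


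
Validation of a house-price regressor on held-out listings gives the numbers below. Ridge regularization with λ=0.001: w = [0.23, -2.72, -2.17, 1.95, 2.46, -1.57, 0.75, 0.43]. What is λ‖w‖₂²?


‖w‖₂² = (0.23)² + (-2.72)² + (-2.17)² + (1.95)² + (2.46)² + (-1.57)² + (0.75)² + (0.43)²
     = 0.0529 + 7.3984 + 4.7089 + 3.8025 + 6.0516 + 2.4649 + 0.5625 + 0.1849
     = 25.2266
λ·‖w‖₂² = 0.001·25.2266 = 0.025227

0.025227


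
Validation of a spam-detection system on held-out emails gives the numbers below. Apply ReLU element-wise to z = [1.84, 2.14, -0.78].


ReLU(1.84) = max(0, 1.84) = 1.84
ReLU(2.14) = max(0, 2.14) = 2.14
ReLU(-0.78) = max(0, -0.78) = 0.0
result = [1.84, 2.14, 0.0]

[1.84, 2.14, 0.0]


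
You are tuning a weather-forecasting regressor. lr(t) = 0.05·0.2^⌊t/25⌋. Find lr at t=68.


n_drops = ⌊68/25⌋ = 2
lr = 0.05·0.2^2 = 0.05·0.04 = 0.002

0.002


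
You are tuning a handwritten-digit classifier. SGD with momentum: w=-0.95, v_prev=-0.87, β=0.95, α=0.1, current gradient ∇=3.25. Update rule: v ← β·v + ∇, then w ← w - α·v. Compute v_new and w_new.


v_new = 0.95·-0.87 + 3.25 = -0.8265 + 3.25 = 2.4235
w_new = -0.95 - 0.1·2.4235 = -0.95 - 0.24235 = -1.19235

v_new=2.4235, w_new=-1.19235


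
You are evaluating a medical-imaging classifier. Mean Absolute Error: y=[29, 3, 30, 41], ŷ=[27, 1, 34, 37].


Absolute errors: |29-27|=2, |3-1|=2, |30-34|=4, |41-37|=4
Sum = 12
MAE = 12/4 = 3

3


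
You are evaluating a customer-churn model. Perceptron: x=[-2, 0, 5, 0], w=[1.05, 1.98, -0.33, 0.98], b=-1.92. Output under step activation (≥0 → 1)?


z = (-2)·(1.05) + (0)·(1.98) + (5)·(-0.33) + (0)·(0.98) - 1.92
  = -5.67
step(z) = 0 (z<0)

0


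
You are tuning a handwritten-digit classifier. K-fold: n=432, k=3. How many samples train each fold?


Fold size = 432/3 = 144
Training per fold = 432 - 144 = 288

288


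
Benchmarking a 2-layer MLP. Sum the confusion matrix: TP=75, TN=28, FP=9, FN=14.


Total = TP + TN + FP + FN
= 75 + 28 + 9 + 14
= 126
(Predicted positive: 84, predicted negative: 42)

126


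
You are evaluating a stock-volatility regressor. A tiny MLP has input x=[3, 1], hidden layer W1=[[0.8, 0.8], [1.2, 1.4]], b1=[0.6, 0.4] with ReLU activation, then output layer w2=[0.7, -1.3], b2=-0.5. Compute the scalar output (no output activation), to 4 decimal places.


z1[0] = (0.8)·(3) + (0.8)·(1) + 0.6 = 3.8
z1[1] = (1.2)·(3) + (1.4)·(1) + 0.4 = 5.4
h = ReLU(z1) = [3.8, 5.4]
output = (0.7)·(3.8) + (-1.3)·(5.4) - 0.5 = -4.86

-4.86


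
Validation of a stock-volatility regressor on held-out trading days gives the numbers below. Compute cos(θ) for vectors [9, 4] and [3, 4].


A·B = 9·3 + 4·4 = 43
‖A‖ = √97 = 9.8489, ‖B‖ = √25 = 5
cos = 43/(√97·√25) = 43/√2425 = 0.8732

0.8732


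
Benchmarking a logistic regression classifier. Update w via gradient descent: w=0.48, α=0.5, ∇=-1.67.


w_new = w - α·∇
= 0.48 - 0.5·-1.67
= 0.48 + 0.835
= 1.315

1.315


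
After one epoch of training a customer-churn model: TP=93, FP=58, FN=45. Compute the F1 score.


Precision = 93/151 = 0.6159
Recall = 93/138 = 0.6739
F1 = 2·P·R/(P+R) = 2·TP/(2·TP+FP+FN) = 186/(186+58+45) = 186/289 = 0.6436

0.6436


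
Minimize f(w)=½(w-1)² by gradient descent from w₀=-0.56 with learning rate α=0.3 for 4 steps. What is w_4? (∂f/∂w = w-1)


step 1: grad = -0.56-1 = -1.56; w = -0.56 - 0.3·(-1.56) = -0.092
step 2: grad = -0.092-1 = -1.092; w = -0.092 - 0.3·(-1.092) = 0.2356
step 3: grad = 0.2356-1 = -0.7644; w = 0.2356 - 0.3·(-0.7644) = 0.46492
step 4: grad = 0.46492-1 = -0.53508; w = 0.46492 - 0.3·(-0.53508) = 0.625444

0.625444


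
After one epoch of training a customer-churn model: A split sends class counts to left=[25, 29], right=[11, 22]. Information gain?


Parent = [36, 51], H_parent = 0.9784
H_left = 0.996 (n=54), H_right = 0.9183 (n=33)
H_children = (54/87)·0.996 + (33/87)·0.9183 = 0.9665
IG = 0.9784 - 0.9665 = 0.0119

0.0119


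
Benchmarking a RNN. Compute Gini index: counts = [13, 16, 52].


Probabilities: [13/81, 16/81, 52/81] ≈ [0.1605, 0.1975, 0.642]
Σpᵢ² = (169 + 256 + 2704)/81² = 3129/6561
Gini = 1 - Σpᵢ² = 1 - 3129/6561 = 0.5231

0.5231


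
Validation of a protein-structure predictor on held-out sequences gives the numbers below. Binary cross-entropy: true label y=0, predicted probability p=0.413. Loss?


BCE = -[y·ln(p) + (1-y)·ln(1-p)]
= -0 - 1·ln(1-0.413)
= -ln(0.587) = 0.5327

0.5327


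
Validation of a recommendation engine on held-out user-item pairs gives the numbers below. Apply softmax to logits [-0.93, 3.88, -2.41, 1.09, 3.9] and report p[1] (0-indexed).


Exponentials: e^-0.93=0.3946, e^3.88=48.4242, e^-2.41=0.0898, e^1.09=2.9743, e^3.9=49.4024
Sum = 101.2853
Softmax = [0.0039, 0.4781, 0.0009, 0.0294, 0.4878]
p[1] = 48.4242/101.2853 = 0.4781

0.4781


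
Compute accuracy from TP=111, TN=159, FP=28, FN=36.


Accuracy = (TP+TN)/(TP+TN+FP+FN)
= (111+159)/(334)
= 270/334 = 80.84%

80.84%


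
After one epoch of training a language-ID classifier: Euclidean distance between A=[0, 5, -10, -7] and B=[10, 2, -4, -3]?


d = √((0-10)² + (5-2)² + (-10+ 4)² + (-7+ 3)²)
  = √(100 + 9 + 36 + 16)
  = √161 = 12.6886

12.6886


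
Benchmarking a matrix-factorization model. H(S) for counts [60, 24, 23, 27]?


Probabilities: [60/134, 24/134, 23/134, 27/134] ≈ [0.4478, 0.1791, 0.1716, 0.2015]
H = -((60/134)·log₂(60/134) + (24/134)·log₂(24/134) + (23/134)·log₂(23/134) + (27/134)·log₂(27/134))
  = 1.8655 bits

1.8655 bits


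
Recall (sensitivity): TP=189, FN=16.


Recall = TP/(TP+FN)
= 189/(189+16)
= 189/205 = 92.2%

92.2%


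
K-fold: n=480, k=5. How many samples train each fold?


Fold size = 480/5 = 96
Training per fold = 480 - 96 = 384

384


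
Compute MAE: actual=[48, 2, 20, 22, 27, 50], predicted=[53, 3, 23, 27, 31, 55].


Absolute errors: |48-53|=5, |2-3|=1, |20-23|=3, |22-27|=5, |27-31|=4, |50-55|=5
Sum = 23
MAE = 23/6 = 23/6

23/6


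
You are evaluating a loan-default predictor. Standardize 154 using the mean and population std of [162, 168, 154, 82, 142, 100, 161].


μ = 138.4286, σ = 31.2952
z = (154 - 138.4286)/31.2952 = 0.4976

0.4976


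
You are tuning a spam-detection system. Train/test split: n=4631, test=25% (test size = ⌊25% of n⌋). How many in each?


Test = ⌊4631·25/100⌋ = 1157
Train = 4631 - 1157 = 3474

Train: 3474, Test: 1157


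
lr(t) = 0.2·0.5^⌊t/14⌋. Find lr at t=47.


n_drops = ⌊47/14⌋ = 3
lr = 0.2·0.5^3 = 0.2·0.125 = 0.025

0.025


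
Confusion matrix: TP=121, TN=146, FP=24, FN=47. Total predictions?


Total = TP + TN + FP + FN
= 121 + 146 + 24 + 47
= 338
(Predicted positive: 145, predicted negative: 193)

338


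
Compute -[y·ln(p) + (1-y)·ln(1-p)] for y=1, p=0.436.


BCE = -[y·ln(p) + (1-y)·ln(1-p)]
= -1·ln(0.436) - 0
= -ln(0.436) = 0.8301

0.8301


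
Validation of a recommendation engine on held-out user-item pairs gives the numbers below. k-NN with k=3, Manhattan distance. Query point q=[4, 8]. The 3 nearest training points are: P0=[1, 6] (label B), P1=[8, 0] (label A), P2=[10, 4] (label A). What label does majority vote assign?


d(q,P0) = 5  (label B)
d(q,P1) = 12  (label A)
d(q,P2) = 10  (label A)
Votes: A=2, B=1
Majority → A

A


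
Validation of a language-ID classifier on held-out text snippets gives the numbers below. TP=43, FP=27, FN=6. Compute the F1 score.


Precision = 43/70 = 0.6143
Recall = 43/49 = 0.8776
F1 = 2·P·R/(P+R) = 2·TP/(2·TP+FP+FN) = 86/(86+27+6) = 86/119 = 0.7227

0.7227


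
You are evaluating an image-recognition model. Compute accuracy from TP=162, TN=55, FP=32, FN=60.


Accuracy = (TP+TN)/(TP+TN+FP+FN)
= (162+55)/(309)
= 217/309 = 70.23%

70.23%


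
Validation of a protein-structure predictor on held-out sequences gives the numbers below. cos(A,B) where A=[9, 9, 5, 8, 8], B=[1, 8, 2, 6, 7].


A·B = 9·1 + 9·8 + 5·2 + 8·6 + 8·7 = 195
‖A‖ = √315 = 17.7482, ‖B‖ = √154 = 12.4097
cos = 195/(√315·√154) = 195/√48510 = 0.8854

0.8854


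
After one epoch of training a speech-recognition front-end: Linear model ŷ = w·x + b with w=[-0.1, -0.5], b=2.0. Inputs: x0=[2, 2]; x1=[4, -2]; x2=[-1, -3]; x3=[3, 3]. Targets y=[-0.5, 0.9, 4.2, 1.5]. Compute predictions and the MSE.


ŷ0 = (-0.1)·(2) + (-0.5)·(2) + 2.0 = 0.8
ŷ1 = (-0.1)·(4) + (-0.5)·(-2) + 2.0 = 2.6
ŷ2 = (-0.1)·(-1) + (-0.5)·(-3) + 2.0 = 3.6
ŷ3 = (-0.1)·(3) + (-0.5)·(3) + 2.0 = 0.2
errors² = [1.69, 2.89, 0.36, 1.69]
MSE = 6.6300/4 = 1.6575

1.6575


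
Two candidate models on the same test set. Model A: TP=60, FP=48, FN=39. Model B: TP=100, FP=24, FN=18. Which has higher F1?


Model A: P=60/108=0.5556, R=60/99=0.6061, F1=2PR/(P+R)=2TP/(2TP+FP+FN)=120/207=0.5797
Model B: P=100/124=0.8065, R=100/118=0.8475, F1=2PR/(P+R)=2TP/(2TP+FP+FN)=200/242=0.8264
0.5797 < 0.8264 → Model B

Model B


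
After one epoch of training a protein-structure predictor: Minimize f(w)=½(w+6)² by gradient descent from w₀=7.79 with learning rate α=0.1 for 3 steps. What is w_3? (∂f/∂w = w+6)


step 1: grad = 7.79+6 = 13.79; w = 7.79 - 0.1·(13.79) = 6.411
step 2: grad = 6.411+6 = 12.411; w = 6.411 - 0.1·(12.411) = 5.1699
step 3: grad = 5.1699+6 = 11.1699; w = 5.1699 - 0.1·(11.1699) = 4.05291

4.05291


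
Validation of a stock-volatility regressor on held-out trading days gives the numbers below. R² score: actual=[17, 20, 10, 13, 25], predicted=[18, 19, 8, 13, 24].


ȳ = 17
SS_res = Σ(y-ŷ)² = 7
SS_tot = Σ(y-ȳ)² = 138
R² = 1 - SS_res/SS_tot = 1 - 0.0507 = 0.9493

0.9493


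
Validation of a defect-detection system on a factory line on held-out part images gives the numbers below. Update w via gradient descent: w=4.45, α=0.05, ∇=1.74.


w_new = w - α·∇
= 4.45 - 0.05·1.74
= 4.45 - 0.087
= 4.363

4.363


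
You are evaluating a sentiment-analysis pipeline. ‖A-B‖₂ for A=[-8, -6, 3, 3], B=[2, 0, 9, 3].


d = √((-8-2)² + (-6-0)² + (3-9)² + (3-3)²)
  = √(100 + 36 + 36 + 0)
  = √172 = 13.1149

13.1149


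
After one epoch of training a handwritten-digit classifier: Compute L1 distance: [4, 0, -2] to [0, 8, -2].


d = |4-0| + |0-8| + |-2+ 2|
  = 4 + 8 + 0
  = 12

12


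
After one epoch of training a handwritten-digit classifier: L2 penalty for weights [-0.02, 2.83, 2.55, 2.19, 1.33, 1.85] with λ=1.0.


‖w‖₂² = (-0.02)² + (2.83)² + (2.55)² + (2.19)² + (1.33)² + (1.85)²
     = 0.0004 + 8.0089 + 6.5025 + 4.7961 + 1.7689 + 3.4225
     = 24.4993
λ·‖w‖₂² = 1.0·24.4993 = 24.4993

24.4993


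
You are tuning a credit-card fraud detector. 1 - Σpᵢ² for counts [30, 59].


Probabilities: [30/89, 59/89] ≈ [0.3371, 0.6629]
Σpᵢ² = (900 + 3481)/89² = 4381/7921
Gini = 1 - Σpᵢ² = 1 - 4381/7921 = 0.4469

0.4469


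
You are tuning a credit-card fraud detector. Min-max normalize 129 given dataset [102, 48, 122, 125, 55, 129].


min=48, max=129
(129-48)/(129-48) = 81/81 = 1.0

1.0


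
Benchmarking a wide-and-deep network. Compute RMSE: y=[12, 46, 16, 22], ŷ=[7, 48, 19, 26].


MSE = 54/4 = 13.5
RMSE = √(54/4) = 3.6742

3.6742


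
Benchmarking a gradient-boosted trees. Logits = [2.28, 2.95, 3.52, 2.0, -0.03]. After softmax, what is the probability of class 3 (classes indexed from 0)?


Exponentials: e^2.28=9.7767, e^2.95=19.106, e^3.52=33.7844, e^2.0=7.3891, e^-0.03=0.9704
Sum = 71.0266
Softmax = [0.1376, 0.269, 0.4757, 0.104, 0.0137]
p[3] = 7.3891/71.0266 = 0.104

0.104


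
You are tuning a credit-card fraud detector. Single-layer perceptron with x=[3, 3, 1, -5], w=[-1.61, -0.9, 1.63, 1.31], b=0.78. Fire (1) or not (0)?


z = (3)·(-1.61) + (3)·(-0.9) + (1)·(1.63) + (-5)·(1.31) + 0.78
  = -11.67
step(z) = 0 (z<0)

0


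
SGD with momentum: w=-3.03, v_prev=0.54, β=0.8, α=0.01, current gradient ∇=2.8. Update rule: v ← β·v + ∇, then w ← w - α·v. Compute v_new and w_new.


v_new = 0.8·0.54 + 2.8 = 0.432 + 2.8 = 3.232
w_new = -3.03 - 0.01·3.232 = -3.03 - 0.03232 = -3.06232

v_new=3.232, w_new=-3.06232


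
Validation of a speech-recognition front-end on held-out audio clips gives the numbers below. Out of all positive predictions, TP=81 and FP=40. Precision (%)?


Precision = TP/(TP+FP)
= 81/(81+40)
= 81/121 = 66.94%

66.94%


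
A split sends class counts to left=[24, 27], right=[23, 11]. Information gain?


Parent = [47, 38], H_parent = 0.9919
H_left = 0.9975 (n=51), H_right = 0.9082 (n=34)
H_children = (51/85)·0.9975 + (34/85)·0.9082 = 0.9618
IG = 0.9919 - 0.9618 = 0.0301

0.0301


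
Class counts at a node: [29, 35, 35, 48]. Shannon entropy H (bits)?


Probabilities: [29/147, 35/147, 35/147, 48/147] ≈ [0.1973, 0.2381, 0.2381, 0.3265]
H = -((29/147)·log₂(29/147) + (35/147)·log₂(35/147) + (35/147)·log₂(35/147) + (48/147)·log₂(48/147))
  = 1.9751 bits

1.9751 bits


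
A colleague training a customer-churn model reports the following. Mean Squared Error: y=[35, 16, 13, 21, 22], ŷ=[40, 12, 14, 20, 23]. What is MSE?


Squared errors: (35-40)²=25, (16-12)²=16, (13-14)²=1, (21-20)²=1, (22-23)²=1
Sum = 44
MSE = 44/5 = 44/5

44/5


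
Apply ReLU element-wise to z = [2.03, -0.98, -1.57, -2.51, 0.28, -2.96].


ReLU(2.03) = max(0, 2.03) = 2.03
ReLU(-0.98) = max(0, -0.98) = 0.0
ReLU(-1.57) = max(0, -1.57) = 0.0
ReLU(-2.51) = max(0, -2.51) = 0.0
ReLU(0.28) = max(0, 0.28) = 0.28
ReLU(-2.96) = max(0, -2.96) = 0.0
result = [2.03, 0.0, 0.0, 0.0, 0.28, 0.0]

[2.03, 0.0, 0.0, 0.0, 0.28, 0.0]


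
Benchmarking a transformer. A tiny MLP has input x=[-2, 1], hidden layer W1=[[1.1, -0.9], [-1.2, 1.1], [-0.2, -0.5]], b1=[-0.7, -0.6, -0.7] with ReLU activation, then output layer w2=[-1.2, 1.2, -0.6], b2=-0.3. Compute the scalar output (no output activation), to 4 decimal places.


z1[0] = (1.1)·(-2) + (-0.9)·(1) - 0.7 = -3.8
z1[1] = (-1.2)·(-2) + (1.1)·(1) - 0.6 = 2.9
z1[2] = (-0.2)·(-2) + (-0.5)·(1) - 0.7 = -0.8
h = ReLU(z1) = [0.0, 2.9, 0.0]
output = (-1.2)·(0.0) + (1.2)·(2.9) + (-0.6)·(0.0) - 0.3 = 3.18

3.18


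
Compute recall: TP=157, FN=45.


Recall = TP/(TP+FN)
= 157/(157+45)
= 157/202 = 77.72%

77.72%


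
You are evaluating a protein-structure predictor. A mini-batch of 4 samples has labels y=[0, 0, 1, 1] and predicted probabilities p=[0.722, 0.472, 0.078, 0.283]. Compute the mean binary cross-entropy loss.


L[0] = -ln(1-0.722) = -ln(0.278) = 1.2801
L[1] = -ln(1-0.472) = -ln(0.528) = 0.6387
L[2] = -ln(0.078) = 2.551
L[3] = -ln(0.283) = 1.2623
mean = (1.2801 + 0.6387 + 2.551 + 1.2623)/4 = 1.433

1.433


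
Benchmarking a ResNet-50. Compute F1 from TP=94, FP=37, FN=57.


Precision = 94/131 = 0.7176
Recall = 94/151 = 0.6225
F1 = 2·P·R/(P+R) = 2·TP/(2·TP+FP+FN) = 188/(188+37+57) = 188/282 = 0.6667

0.6667


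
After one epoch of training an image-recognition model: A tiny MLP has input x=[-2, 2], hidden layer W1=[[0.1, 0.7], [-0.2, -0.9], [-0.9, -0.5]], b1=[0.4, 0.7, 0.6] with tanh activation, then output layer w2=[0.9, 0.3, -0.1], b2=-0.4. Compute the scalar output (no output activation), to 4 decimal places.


z1[0] = (0.1)·(-2) + (0.7)·(2) + 0.4 = 1.6
z1[1] = (-0.2)·(-2) + (-0.9)·(2) + 0.7 = -0.7
z1[2] = (-0.9)·(-2) + (-0.5)·(2) + 0.6 = 1.4
h = tanh(z1) = [0.9217, -0.6044, 0.8854]
output = (0.9)·(0.9217) + (0.3)·(-0.6044) + (-0.1)·(0.8854) - 0.4 = 0.1597

0.1597


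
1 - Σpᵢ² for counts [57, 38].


Probabilities: [57/95, 38/95] ≈ [0.6, 0.4]
Σpᵢ² = (3249 + 1444)/95² = 4693/9025
Gini = 1 - Σpᵢ² = 1 - 4693/9025 = 0.48

0.48


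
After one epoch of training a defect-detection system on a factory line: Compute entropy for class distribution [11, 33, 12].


Probabilities: [11/56, 33/56, 12/56] ≈ [0.1964, 0.5893, 0.2143]
H = -((11/56)·log₂(11/56) + (33/56)·log₂(33/56) + (12/56)·log₂(12/56))
  = 1.387 bits

1.387 bits


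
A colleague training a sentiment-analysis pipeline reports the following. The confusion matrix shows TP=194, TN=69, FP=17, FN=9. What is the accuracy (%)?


Accuracy = (TP+TN)/(TP+TN+FP+FN)
= (194+69)/(289)
= 263/289 = 91.0%

91.0%


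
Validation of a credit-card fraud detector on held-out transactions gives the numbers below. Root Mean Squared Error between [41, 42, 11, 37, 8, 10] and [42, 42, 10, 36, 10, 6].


MSE = 23/6 = 3.8333
RMSE = √(23/6) = 1.9579

1.9579


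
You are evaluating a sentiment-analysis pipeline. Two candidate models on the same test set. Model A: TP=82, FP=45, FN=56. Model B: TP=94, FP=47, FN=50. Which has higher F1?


Model A: P=82/127=0.6457, R=82/138=0.5942, F1=2PR/(P+R)=2TP/(2TP+FP+FN)=164/265=0.6189
Model B: P=94/141=0.6667, R=94/144=0.6528, F1=2PR/(P+R)=2TP/(2TP+FP+FN)=188/285=0.6596
0.6189 < 0.6596 → Model B

Model B


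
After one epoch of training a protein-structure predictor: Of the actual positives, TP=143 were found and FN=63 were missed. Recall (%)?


Recall = TP/(TP+FN)
= 143/(143+63)
= 143/206 = 69.42%

69.42%


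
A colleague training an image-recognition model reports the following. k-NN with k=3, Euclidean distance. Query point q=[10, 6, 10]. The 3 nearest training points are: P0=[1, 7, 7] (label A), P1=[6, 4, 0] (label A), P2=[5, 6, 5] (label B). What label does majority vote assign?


d(q,P0) = 9.5394  (label A)
d(q,P1) = 10.9545  (label A)
d(q,P2) = 7.0711  (label B)
Votes: A=2, B=1
Majority → A

A


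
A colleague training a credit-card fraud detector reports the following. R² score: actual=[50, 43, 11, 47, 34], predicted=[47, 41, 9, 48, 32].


ȳ = 37
SS_res = Σ(y-ŷ)² = 22
SS_tot = Σ(y-ȳ)² = 990
R² = 1 - SS_res/SS_tot = 1 - 0.0222 = 0.9778

0.9778


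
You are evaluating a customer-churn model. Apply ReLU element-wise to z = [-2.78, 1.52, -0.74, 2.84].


ReLU(-2.78) = max(0, -2.78) = 0.0
ReLU(1.52) = max(0, 1.52) = 1.52
ReLU(-0.74) = max(0, -0.74) = 0.0
ReLU(2.84) = max(0, 2.84) = 2.84
result = [0.0, 1.52, 0.0, 2.84]

[0.0, 1.52, 0.0, 2.84]


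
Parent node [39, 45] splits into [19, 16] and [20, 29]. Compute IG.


Parent = [39, 45], H_parent = 0.9963
H_left = 0.9947 (n=35), H_right = 0.9755 (n=49)
H_children = (35/84)·0.9947 + (49/84)·0.9755 = 0.9835
IG = 0.9963 - 0.9835 = 0.0128

0.0128


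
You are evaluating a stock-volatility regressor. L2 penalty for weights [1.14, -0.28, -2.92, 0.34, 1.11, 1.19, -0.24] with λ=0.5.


‖w‖₂² = (1.14)² + (-0.28)² + (-2.92)² + (0.34)² + (1.11)² + (1.19)² + (-0.24)²
     = 1.2996 + 0.0784 + 8.5264 + 0.1156 + 1.2321 + 1.4161 + 0.0576
     = 12.7258
λ·‖w‖₂² = 0.5·12.7258 = 6.3629

6.3629


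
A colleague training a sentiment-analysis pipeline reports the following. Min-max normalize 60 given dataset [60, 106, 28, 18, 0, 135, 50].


min=0, max=135
(60-0)/(135-0) = 60/135 = 0.4444

0.4444


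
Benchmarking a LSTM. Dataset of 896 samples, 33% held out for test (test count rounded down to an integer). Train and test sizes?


Test = ⌊896·33/100⌋ = 295
Train = 896 - 295 = 601

Train: 601, Test: 295


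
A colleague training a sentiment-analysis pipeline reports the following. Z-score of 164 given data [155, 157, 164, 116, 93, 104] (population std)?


μ = 131.5, σ = 28.0995
z = (164 - 131.5)/28.0995 = 1.1566

1.1566


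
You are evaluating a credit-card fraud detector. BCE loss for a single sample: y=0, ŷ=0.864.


BCE = -[y·ln(p) + (1-y)·ln(1-p)]
= -0 - 1·ln(1-0.864)
= -ln(0.136) = 1.9951

1.9951


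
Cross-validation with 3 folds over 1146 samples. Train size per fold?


Fold size = 1146/3 = 382
Training per fold = 1146 - 382 = 764

764


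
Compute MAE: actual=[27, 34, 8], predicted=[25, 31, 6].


Absolute errors: |27-25|=2, |34-31|=3, |8-6|=2
Sum = 7
MAE = 7/3 = 7/3

7/3
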